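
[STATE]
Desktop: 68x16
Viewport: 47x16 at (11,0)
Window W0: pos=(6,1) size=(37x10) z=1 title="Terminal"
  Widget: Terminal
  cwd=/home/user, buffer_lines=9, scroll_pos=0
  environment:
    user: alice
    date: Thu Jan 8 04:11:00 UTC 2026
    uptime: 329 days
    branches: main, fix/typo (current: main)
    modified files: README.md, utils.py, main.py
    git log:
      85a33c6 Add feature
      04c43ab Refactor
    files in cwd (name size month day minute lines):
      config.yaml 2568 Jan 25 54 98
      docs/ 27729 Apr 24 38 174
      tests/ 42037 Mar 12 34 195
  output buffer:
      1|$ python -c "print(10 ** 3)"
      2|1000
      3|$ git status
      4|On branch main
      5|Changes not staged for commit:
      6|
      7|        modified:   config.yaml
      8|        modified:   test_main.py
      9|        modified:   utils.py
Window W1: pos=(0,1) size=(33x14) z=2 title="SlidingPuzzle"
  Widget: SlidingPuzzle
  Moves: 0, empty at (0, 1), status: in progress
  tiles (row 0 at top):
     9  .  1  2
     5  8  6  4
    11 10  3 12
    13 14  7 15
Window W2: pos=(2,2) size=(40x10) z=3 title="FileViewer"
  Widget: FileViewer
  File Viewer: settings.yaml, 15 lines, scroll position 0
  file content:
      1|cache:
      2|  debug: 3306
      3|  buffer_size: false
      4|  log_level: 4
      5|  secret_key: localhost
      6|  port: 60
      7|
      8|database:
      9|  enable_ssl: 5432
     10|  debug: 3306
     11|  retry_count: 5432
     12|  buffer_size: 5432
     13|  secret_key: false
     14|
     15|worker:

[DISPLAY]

                                               
━━━━━━━━━━━━━━━━━━━━━┓━━━━━━━━━┓               
━━━━━━━━━━━━━━━━━━━━━━━━━━━━━━┓┃               
wer                           ┃┨               
──────────────────────────────┨┃               
                             ▲┃┃               
 3306                        █┃┃               
_size: false                 ░┃┃               
vel: 4                       ░┃┃               
_key: localhost              ░┃┃               
60                           ▼┃┛               
━━━━━━━━━━━━━━━━━━━━━━━━━━━━━━┛                
┴────┴────┘          ┃                         
                     ┃                         
━━━━━━━━━━━━━━━━━━━━━┛                         
                                               


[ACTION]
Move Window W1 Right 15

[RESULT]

                                               
━━━━┏━━━━━━━━━━━━━━━━━━━━━━━━━━━━━━━┓          
━━━━━━━━━━━━━━━━━━━━━━━━━━━━━━┓     ┃          
wer                           ┃─────┨          
──────────────────────────────┨     ┃          
                             ▲┃     ┃          
 3306                        █┃     ┃          
_size: false                 ░┃     ┃          
vel: 4                       ░┃     ┃          
_key: localhost              ░┃     ┃          
60                           ▼┃     ┃          
━━━━━━━━━━━━━━━━━━━━━━━━━━━━━━┛     ┃          
    ┃└────┴────┴────┴────┘          ┃          
    ┃Moves: 0                       ┃          
    ┗━━━━━━━━━━━━━━━━━━━━━━━━━━━━━━━┛          
                                               


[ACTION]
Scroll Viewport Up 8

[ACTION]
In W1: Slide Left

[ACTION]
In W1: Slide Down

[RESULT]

                                               
━━━━┏━━━━━━━━━━━━━━━━━━━━━━━━━━━━━━━┓          
━━━━━━━━━━━━━━━━━━━━━━━━━━━━━━┓     ┃          
wer                           ┃─────┨          
──────────────────────────────┨     ┃          
                             ▲┃     ┃          
 3306                        █┃     ┃          
_size: false                 ░┃     ┃          
vel: 4                       ░┃     ┃          
_key: localhost              ░┃     ┃          
60                           ▼┃     ┃          
━━━━━━━━━━━━━━━━━━━━━━━━━━━━━━┛     ┃          
    ┃└────┴────┴────┴────┘          ┃          
    ┃Moves: 1                       ┃          
    ┗━━━━━━━━━━━━━━━━━━━━━━━━━━━━━━━┛          
                                               


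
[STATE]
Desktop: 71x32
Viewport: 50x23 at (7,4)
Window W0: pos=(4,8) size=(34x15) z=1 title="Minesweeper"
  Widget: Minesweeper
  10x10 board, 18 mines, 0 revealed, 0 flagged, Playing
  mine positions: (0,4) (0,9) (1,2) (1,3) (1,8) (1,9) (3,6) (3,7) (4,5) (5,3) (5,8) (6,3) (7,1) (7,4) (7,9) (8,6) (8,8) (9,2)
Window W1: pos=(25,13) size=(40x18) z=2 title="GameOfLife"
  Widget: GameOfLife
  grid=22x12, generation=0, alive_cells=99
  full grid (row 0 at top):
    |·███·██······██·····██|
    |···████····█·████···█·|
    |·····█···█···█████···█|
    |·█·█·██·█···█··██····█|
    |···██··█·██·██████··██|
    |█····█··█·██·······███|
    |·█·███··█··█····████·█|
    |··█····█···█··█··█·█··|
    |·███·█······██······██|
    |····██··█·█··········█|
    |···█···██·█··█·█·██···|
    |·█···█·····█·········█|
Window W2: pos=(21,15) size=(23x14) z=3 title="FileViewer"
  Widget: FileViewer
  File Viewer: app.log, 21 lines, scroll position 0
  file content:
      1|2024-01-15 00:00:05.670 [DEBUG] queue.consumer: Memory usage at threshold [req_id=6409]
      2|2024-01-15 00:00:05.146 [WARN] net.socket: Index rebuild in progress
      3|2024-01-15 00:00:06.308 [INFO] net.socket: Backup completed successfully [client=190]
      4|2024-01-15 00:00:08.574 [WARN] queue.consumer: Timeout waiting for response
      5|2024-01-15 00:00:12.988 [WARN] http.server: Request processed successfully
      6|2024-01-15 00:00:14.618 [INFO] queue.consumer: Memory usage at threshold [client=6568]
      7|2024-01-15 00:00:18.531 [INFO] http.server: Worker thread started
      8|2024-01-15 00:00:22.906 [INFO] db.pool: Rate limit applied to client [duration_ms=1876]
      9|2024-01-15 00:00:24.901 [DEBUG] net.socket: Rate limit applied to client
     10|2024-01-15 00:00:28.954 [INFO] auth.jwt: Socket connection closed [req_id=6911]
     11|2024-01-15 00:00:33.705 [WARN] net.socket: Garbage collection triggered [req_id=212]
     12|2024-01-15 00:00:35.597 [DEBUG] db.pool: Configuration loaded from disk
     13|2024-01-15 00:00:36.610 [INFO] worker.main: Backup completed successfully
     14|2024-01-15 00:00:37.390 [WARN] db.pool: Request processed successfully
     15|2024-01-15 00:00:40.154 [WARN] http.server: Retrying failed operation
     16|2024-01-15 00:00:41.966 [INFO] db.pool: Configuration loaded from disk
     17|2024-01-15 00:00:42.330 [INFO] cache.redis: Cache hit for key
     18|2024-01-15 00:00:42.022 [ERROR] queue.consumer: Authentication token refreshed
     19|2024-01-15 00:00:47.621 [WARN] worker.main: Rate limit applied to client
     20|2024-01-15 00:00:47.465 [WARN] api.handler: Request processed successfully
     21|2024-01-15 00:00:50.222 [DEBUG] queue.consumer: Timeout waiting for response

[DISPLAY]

                                                  
                                                  
                                                  
                                                  
━━━━━━━━━━━━━━━━━━━━━━━━━━━━━━┓                   
inesweeper                    ┃                   
──────────────────────────────┨                   
■■■■■■■■                      ┃                   
■■■■■■■■                      ┃                   
■■■■■■■■          ┏━━━━━━━━━━━━━━━━━━━━━━━━━━━━━━━
■■■■■■■■          ┃ GameOfLife                    
■■■■■■■■      ┏━━━━━━━━━━━━━━━━━━━━━┓─────────────
■■■■■■■■      ┃ FileViewer          ┃             
■■■■■■■■      ┠─────────────────────┨··██         
■■■■■■■■      ┃2024-01-15 00:00:05.▲┃··█·         
■■■■■■■■      ┃2024-01-15 00:00:05.█┃···█         
■■■■■■■■      ┃2024-01-15 00:00:06.░┃···█         
              ┃2024-01-15 00:00:08.░┃··██         
━━━━━━━━━━━━━━┃2024-01-15 00:00:12.░┃·███         
              ┃2024-01-15 00:00:14.░┃██·█         
              ┃2024-01-15 00:00:18.░┃·█··         
              ┃2024-01-15 00:00:22.░┃··██         
              ┃2024-01-15 00:00:24.░┃···█         


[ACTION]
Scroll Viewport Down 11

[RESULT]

inesweeper                    ┃                   
──────────────────────────────┨                   
■■■■■■■■                      ┃                   
■■■■■■■■                      ┃                   
■■■■■■■■          ┏━━━━━━━━━━━━━━━━━━━━━━━━━━━━━━━
■■■■■■■■          ┃ GameOfLife                    
■■■■■■■■      ┏━━━━━━━━━━━━━━━━━━━━━┓─────────────
■■■■■■■■      ┃ FileViewer          ┃             
■■■■■■■■      ┠─────────────────────┨··██         
■■■■■■■■      ┃2024-01-15 00:00:05.▲┃··█·         
■■■■■■■■      ┃2024-01-15 00:00:05.█┃···█         
■■■■■■■■      ┃2024-01-15 00:00:06.░┃···█         
              ┃2024-01-15 00:00:08.░┃··██         
━━━━━━━━━━━━━━┃2024-01-15 00:00:12.░┃·███         
              ┃2024-01-15 00:00:14.░┃██·█         
              ┃2024-01-15 00:00:18.░┃·█··         
              ┃2024-01-15 00:00:22.░┃··██         
              ┃2024-01-15 00:00:24.░┃···█         
              ┃2024-01-15 00:00:28.▼┃█···         
              ┗━━━━━━━━━━━━━━━━━━━━━┛···█         
                  ┃                               
                  ┗━━━━━━━━━━━━━━━━━━━━━━━━━━━━━━━
                                                  


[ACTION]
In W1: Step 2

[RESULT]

inesweeper                    ┃                   
──────────────────────────────┨                   
■■■■■■■■                      ┃                   
■■■■■■■■                      ┃                   
■■■■■■■■          ┏━━━━━━━━━━━━━━━━━━━━━━━━━━━━━━━
■■■■■■■■          ┃ GameOfLife                    
■■■■■■■■      ┏━━━━━━━━━━━━━━━━━━━━━┓─────────────
■■■■■■■■      ┃ FileViewer          ┃             
■■■■■■■■      ┠─────────────────────┨··██         
■■■■■■■■      ┃2024-01-15 00:00:05.▲┃·█··         
■■■■■■■■      ┃2024-01-15 00:00:05.█┃··██         
■■■■■■■■      ┃2024-01-15 00:00:06.░┃█··█         
              ┃2024-01-15 00:00:08.░┃····         
━━━━━━━━━━━━━━┃2024-01-15 00:00:12.░┃█···         
              ┃2024-01-15 00:00:14.░┃█·█·         
              ┃2024-01-15 00:00:18.░┃█··█         
              ┃2024-01-15 00:00:22.░┃·█··         
              ┃2024-01-15 00:00:24.░┃··██         
              ┃2024-01-15 00:00:28.▼┃····         
              ┗━━━━━━━━━━━━━━━━━━━━━┛····         
                  ┃                               
                  ┗━━━━━━━━━━━━━━━━━━━━━━━━━━━━━━━
                                                  


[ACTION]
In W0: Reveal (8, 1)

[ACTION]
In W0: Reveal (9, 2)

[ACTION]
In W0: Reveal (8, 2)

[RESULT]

inesweeper                    ┃                   
──────────────────────────────┨                   
■■✹■■■■✹                      ┃                   
✹✹■■■■✹✹                      ┃                   
■■■■■■■■          ┏━━━━━━━━━━━━━━━━━━━━━━━━━━━━━━━
■■■■✹✹■■          ┃ GameOfLife                    
■■■✹■■■■      ┏━━━━━━━━━━━━━━━━━━━━━┓─────────────
■✹■■■■✹■      ┃ FileViewer          ┃             
■✹■■■■■■      ┠─────────────────────┨··██         
■■✹■■■■✹      ┃2024-01-15 00:00:05.▲┃·█··         
■■■■✹■✹■      ┃2024-01-15 00:00:05.█┃··██         
✹■■■■■■■      ┃2024-01-15 00:00:06.░┃█··█         
              ┃2024-01-15 00:00:08.░┃····         
━━━━━━━━━━━━━━┃2024-01-15 00:00:12.░┃█···         
              ┃2024-01-15 00:00:14.░┃█·█·         
              ┃2024-01-15 00:00:18.░┃█··█         
              ┃2024-01-15 00:00:22.░┃·█··         
              ┃2024-01-15 00:00:24.░┃··██         
              ┃2024-01-15 00:00:28.▼┃····         
              ┗━━━━━━━━━━━━━━━━━━━━━┛····         
                  ┃                               
                  ┗━━━━━━━━━━━━━━━━━━━━━━━━━━━━━━━
                                                  


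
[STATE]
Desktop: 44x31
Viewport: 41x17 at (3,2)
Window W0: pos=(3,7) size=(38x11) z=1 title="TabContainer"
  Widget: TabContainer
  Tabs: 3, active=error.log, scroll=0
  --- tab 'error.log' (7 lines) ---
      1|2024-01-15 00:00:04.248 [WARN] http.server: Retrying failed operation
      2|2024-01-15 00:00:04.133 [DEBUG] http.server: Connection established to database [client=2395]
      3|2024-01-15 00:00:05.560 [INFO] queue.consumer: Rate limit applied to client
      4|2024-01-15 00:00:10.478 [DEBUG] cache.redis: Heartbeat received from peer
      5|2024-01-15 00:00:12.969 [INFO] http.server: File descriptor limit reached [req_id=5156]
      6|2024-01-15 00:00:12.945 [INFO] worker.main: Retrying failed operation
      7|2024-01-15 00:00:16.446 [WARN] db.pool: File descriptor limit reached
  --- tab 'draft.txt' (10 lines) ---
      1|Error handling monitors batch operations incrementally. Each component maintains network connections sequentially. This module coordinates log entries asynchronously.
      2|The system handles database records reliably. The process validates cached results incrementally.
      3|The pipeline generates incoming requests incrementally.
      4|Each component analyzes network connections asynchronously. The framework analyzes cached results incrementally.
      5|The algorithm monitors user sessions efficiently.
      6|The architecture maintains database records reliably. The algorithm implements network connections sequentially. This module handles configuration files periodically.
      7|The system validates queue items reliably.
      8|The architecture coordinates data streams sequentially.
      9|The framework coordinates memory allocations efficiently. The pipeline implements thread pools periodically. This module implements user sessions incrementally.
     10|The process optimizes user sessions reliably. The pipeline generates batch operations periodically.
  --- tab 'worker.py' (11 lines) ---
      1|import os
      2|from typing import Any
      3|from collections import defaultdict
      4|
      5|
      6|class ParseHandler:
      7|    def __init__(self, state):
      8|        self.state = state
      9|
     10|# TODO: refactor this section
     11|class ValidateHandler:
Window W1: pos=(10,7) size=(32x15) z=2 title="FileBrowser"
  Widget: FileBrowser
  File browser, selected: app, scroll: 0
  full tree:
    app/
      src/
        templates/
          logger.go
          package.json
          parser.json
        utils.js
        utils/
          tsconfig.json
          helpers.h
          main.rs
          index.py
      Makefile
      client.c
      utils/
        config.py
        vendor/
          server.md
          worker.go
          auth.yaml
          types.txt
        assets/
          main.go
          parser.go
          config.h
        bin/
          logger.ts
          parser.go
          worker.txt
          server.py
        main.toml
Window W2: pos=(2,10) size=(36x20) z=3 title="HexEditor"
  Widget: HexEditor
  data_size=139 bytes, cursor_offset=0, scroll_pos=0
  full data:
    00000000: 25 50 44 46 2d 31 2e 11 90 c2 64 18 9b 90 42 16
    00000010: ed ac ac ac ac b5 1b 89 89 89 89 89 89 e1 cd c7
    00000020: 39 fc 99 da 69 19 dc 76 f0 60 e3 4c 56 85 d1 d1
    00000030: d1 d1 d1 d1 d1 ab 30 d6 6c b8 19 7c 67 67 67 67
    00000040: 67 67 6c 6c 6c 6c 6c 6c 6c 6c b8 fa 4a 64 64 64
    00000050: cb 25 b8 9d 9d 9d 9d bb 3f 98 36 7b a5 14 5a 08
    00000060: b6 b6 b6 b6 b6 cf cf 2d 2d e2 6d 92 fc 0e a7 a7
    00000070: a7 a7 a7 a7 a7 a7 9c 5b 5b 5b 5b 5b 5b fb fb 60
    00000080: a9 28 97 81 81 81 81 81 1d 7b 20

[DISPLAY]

                                         
                                         
                                         
                                         
                                         
┏━━━━━━┏━━━━━━━━━━━━━━━━━━━━━━━━━━━━━━┓  
┃ TabCo┃ FileBrowser                  ┃  
┠──────┠──────────────────────────────┨  
━━━━━━━━━━━━━━━━━━━━━━━━━━━━━━━━━━┓   ┃  
 HexEditor                        ┃   ┃  
──────────────────────────────────┨   ┃  
00000000  25 50 44 46 2d 31 2e 11 ┃   ┃  
00000010  ed ac ac ac ac b5 1b 89 ┃   ┃  
00000020  39 fc 99 da 69 19 dc 76 ┃   ┃  
00000030  d1 d1 d1 d1 d1 ab 30 d6 ┃   ┃  
00000040  67 67 6c 6c 6c 6c 6c 6c ┃   ┃  
00000050  cb 25 b8 9d 9d 9d 9d bb ┃   ┃  


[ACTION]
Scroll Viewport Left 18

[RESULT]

                                         
                                         
                                         
                                         
                                         
   ┏━━━━━━┏━━━━━━━━━━━━━━━━━━━━━━━━━━━━━━
   ┃ TabCo┃ FileBrowser                  
   ┠──────┠──────────────────────────────
  ┏━━━━━━━━━━━━━━━━━━━━━━━━━━━━━━━━━━┓   
  ┃ HexEditor                        ┃   
  ┠──────────────────────────────────┨   
  ┃00000000  25 50 44 46 2d 31 2e 11 ┃   
  ┃00000010  ed ac ac ac ac b5 1b 89 ┃   
  ┃00000020  39 fc 99 da 69 19 dc 76 ┃   
  ┃00000030  d1 d1 d1 d1 d1 ab 30 d6 ┃   
  ┃00000040  67 67 6c 6c 6c 6c 6c 6c ┃   
  ┃00000050  cb 25 b8 9d 9d 9d 9d bb ┃   


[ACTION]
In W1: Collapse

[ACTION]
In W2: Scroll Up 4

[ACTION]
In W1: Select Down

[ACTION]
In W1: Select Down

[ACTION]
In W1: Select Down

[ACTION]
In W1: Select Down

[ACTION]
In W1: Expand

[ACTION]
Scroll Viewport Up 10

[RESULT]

                                         
                                         
                                         
                                         
                                         
                                         
                                         
   ┏━━━━━━┏━━━━━━━━━━━━━━━━━━━━━━━━━━━━━━
   ┃ TabCo┃ FileBrowser                  
   ┠──────┠──────────────────────────────
  ┏━━━━━━━━━━━━━━━━━━━━━━━━━━━━━━━━━━┓   
  ┃ HexEditor                        ┃   
  ┠──────────────────────────────────┨   
  ┃00000000  25 50 44 46 2d 31 2e 11 ┃   
  ┃00000010  ed ac ac ac ac b5 1b 89 ┃   
  ┃00000020  39 fc 99 da 69 19 dc 76 ┃   
  ┃00000030  d1 d1 d1 d1 d1 ab 30 d6 ┃   


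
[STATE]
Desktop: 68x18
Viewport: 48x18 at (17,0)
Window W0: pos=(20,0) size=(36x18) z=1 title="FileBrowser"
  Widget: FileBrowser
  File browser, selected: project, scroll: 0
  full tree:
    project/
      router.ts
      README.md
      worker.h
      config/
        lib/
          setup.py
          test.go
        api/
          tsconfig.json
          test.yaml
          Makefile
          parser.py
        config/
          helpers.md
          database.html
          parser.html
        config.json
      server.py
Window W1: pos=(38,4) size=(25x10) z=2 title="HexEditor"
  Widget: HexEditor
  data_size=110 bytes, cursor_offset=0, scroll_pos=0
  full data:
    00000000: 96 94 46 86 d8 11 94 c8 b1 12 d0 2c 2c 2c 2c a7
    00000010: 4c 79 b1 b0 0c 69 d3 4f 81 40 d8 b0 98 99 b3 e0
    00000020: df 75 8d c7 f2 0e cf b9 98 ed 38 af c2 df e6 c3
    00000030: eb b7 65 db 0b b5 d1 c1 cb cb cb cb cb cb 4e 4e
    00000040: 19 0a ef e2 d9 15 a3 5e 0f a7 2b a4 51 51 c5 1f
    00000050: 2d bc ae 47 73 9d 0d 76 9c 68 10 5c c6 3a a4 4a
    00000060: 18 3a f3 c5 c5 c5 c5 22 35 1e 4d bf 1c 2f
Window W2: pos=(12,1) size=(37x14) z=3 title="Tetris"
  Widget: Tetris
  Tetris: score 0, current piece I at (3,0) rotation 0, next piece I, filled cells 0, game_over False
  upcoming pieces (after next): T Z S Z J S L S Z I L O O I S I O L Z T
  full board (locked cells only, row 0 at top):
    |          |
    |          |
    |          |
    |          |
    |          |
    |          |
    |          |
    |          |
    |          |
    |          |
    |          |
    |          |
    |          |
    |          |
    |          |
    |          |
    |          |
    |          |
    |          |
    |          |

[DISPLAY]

   ┏━━━━━━━━━━━━━━━━━━━━━━━━━━━━━━━━━━┓         
━━━━━━━━━━━━━━━━━━━━━━━━━━━━━━━┓      ┃         
ris                            ┃──────┨         
───────────────────────────────┨      ┃         
      │Next:                   ┃━━━━━━━━━━━━━┓  
      │████                    ┃             ┃  
      │                        ┃─────────────┨  
      │                        ┃96 94 46 86 d┃  
      │                        ┃4c 79 b1 b0 0┃  
      │                        ┃df 75 8d c7 f┃  
      │Score:                  ┃eb b7 65 db 0┃  
      │0                       ┃19 0a ef e2 d┃  
      │                        ┃2d bc ae 47 7┃  
      │                        ┃━━━━━━━━━━━━━┛  
━━━━━━━━━━━━━━━━━━━━━━━━━━━━━━━┛      ┃         
   ┃                                  ┃         
   ┃                                  ┃         
   ┗━━━━━━━━━━━━━━━━━━━━━━━━━━━━━━━━━━┛         


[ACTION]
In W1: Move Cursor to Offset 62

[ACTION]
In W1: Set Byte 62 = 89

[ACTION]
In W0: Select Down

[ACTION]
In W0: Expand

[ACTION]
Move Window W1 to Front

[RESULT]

   ┏━━━━━━━━━━━━━━━━━━━━━━━━━━━━━━━━━━┓         
━━━━━━━━━━━━━━━━━━━━━━━━━━━━━━━┓      ┃         
ris                            ┃──────┨         
───────────────────────────────┨      ┃         
      │Next:         ┏━━━━━━━━━━━━━━━━━━━━━━━┓  
      │████          ┃ HexEditor             ┃  
      │              ┠───────────────────────┨  
      │              ┃00000000  96 94 46 86 d┃  
      │              ┃00000010  4c 79 b1 b0 0┃  
      │              ┃00000020  df 75 8d c7 f┃  
      │Score:        ┃00000030  eb b7 65 db 0┃  
      │0             ┃00000040  19 0a ef e2 d┃  
      │              ┃00000050  2d bc ae 47 7┃  
      │              ┗━━━━━━━━━━━━━━━━━━━━━━━┛  
━━━━━━━━━━━━━━━━━━━━━━━━━━━━━━━┛      ┃         
   ┃                                  ┃         
   ┃                                  ┃         
   ┗━━━━━━━━━━━━━━━━━━━━━━━━━━━━━━━━━━┛         


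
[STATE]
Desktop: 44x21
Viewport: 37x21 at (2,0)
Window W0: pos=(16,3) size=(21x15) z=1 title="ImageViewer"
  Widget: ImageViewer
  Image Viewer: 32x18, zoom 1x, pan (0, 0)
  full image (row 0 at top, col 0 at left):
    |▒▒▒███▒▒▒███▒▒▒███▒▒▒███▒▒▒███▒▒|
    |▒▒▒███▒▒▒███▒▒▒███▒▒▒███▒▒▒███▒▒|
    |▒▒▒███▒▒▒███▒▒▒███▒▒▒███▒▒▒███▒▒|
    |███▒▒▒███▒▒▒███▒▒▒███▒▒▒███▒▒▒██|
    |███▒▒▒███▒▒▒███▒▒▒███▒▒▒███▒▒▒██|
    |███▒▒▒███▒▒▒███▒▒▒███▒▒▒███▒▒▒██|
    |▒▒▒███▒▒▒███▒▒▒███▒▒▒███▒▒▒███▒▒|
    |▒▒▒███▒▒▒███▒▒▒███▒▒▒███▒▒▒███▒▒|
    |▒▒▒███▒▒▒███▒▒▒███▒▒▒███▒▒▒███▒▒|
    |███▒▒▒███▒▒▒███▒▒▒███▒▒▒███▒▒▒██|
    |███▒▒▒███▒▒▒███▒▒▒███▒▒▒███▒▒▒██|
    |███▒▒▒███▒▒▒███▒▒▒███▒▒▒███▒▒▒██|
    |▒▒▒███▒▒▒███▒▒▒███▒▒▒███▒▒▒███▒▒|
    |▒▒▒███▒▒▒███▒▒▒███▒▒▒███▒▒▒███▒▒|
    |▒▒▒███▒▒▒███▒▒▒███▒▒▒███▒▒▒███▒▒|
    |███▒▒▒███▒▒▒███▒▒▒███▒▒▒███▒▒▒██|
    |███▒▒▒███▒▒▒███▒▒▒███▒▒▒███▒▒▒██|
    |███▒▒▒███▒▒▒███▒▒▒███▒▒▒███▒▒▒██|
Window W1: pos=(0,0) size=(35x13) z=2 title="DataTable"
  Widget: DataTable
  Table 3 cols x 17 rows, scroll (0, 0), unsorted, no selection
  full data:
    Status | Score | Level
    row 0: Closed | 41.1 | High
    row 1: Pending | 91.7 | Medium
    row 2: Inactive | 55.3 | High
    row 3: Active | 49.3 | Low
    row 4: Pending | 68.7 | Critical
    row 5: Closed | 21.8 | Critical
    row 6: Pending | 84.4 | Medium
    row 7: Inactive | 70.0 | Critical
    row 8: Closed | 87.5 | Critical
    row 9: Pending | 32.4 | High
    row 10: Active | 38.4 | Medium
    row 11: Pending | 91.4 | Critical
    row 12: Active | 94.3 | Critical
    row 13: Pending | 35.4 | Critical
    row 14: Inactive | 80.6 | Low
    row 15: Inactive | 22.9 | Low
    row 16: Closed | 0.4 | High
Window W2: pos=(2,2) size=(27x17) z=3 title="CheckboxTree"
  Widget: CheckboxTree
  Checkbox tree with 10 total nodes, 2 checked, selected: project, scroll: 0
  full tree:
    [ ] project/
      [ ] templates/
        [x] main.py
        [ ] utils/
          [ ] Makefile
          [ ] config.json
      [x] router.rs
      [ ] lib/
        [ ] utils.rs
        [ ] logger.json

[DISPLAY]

━━━━━━━━━━━━━━━━━━━━━━━━━━━━━━━━┓    
DataTable                       ┃    
┏━━━━━━━━━━━━━━━━━━━━━━━━━┓─────┨    
┃ CheckboxTree            ┃     ┃━┓  
┠─────────────────────────┨     ┃ ┃  
┃>[-] project/            ┃     ┃─┨  
┃   [-] templates/        ┃     ┃▒┃  
┃     [x] main.py         ┃     ┃▒┃  
┃     [ ] utils/          ┃     ┃▒┃  
┃       [ ] Makefile      ┃     ┃█┃  
┃       [ ] config.json   ┃     ┃█┃  
┃   [x] router.rs         ┃     ┃█┃  
┃   [ ] lib/              ┃━━━━━┛▒┃  
┃     [ ] utils.rs        ┃▒▒▒███▒┃  
┃     [ ] logger.json     ┃▒▒▒███▒┃  
┃                         ┃███▒▒▒█┃  
┃                         ┃███▒▒▒█┃  
┃                         ┃━━━━━━━┛  
┗━━━━━━━━━━━━━━━━━━━━━━━━━┛          
                                     
                                     


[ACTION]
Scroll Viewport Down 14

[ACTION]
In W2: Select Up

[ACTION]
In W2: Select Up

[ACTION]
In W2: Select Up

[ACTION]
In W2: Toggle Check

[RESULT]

━━━━━━━━━━━━━━━━━━━━━━━━━━━━━━━━┓    
DataTable                       ┃    
┏━━━━━━━━━━━━━━━━━━━━━━━━━┓─────┨    
┃ CheckboxTree            ┃     ┃━┓  
┠─────────────────────────┨     ┃ ┃  
┃>[x] project/            ┃     ┃─┨  
┃   [x] templates/        ┃     ┃▒┃  
┃     [x] main.py         ┃     ┃▒┃  
┃     [x] utils/          ┃     ┃▒┃  
┃       [x] Makefile      ┃     ┃█┃  
┃       [x] config.json   ┃     ┃█┃  
┃   [x] router.rs         ┃     ┃█┃  
┃   [x] lib/              ┃━━━━━┛▒┃  
┃     [x] utils.rs        ┃▒▒▒███▒┃  
┃     [x] logger.json     ┃▒▒▒███▒┃  
┃                         ┃███▒▒▒█┃  
┃                         ┃███▒▒▒█┃  
┃                         ┃━━━━━━━┛  
┗━━━━━━━━━━━━━━━━━━━━━━━━━┛          
                                     
                                     


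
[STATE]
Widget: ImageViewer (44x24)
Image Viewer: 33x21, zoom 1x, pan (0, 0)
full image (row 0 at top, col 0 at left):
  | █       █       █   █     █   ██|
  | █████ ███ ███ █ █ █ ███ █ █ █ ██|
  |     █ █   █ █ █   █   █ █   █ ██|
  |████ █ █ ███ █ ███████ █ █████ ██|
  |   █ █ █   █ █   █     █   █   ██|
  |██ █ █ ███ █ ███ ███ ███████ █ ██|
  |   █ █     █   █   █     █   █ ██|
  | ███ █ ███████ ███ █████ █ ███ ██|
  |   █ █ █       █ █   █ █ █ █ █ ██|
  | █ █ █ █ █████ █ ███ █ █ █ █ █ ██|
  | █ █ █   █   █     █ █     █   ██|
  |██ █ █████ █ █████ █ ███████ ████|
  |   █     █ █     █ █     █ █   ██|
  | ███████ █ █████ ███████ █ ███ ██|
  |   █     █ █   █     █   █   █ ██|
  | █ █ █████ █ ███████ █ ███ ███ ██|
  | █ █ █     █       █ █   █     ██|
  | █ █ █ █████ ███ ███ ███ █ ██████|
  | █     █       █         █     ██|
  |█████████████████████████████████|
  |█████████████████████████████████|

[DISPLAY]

 █       █       █   █     █   ██           
 █████ ███ ███ █ █ █ ███ █ █ █ ██           
     █ █   █ █ █   █   █ █   █ ██           
████ █ █ ███ █ ███████ █ █████ ██           
   █ █ █   █ █   █     █   █   ██           
██ █ █ ███ █ ███ ███ ███████ █ ██           
   █ █     █   █   █     █   █ ██           
 ███ █ ███████ ███ █████ █ ███ ██           
   █ █ █       █ █   █ █ █ █ █ ██           
 █ █ █ █ █████ █ ███ █ █ █ █ █ ██           
 █ █ █   █   █     █ █     █   ██           
██ █ █████ █ █████ █ ███████ ████           
   █     █ █     █ █     █ █   ██           
 ███████ █ █████ ███████ █ ███ ██           
   █     █ █   █     █   █   █ ██           
 █ █ █████ █ ███████ █ ███ ███ ██           
 █ █ █     █       █ █   █     ██           
 █ █ █ █████ ███ ███ ███ █ ██████           
 █     █       █         █     ██           
█████████████████████████████████           
█████████████████████████████████           
                                            
                                            
                                            


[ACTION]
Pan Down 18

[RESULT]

 █     █       █         █     ██           
█████████████████████████████████           
█████████████████████████████████           
                                            
                                            
                                            
                                            
                                            
                                            
                                            
                                            
                                            
                                            
                                            
                                            
                                            
                                            
                                            
                                            
                                            
                                            
                                            
                                            
                                            


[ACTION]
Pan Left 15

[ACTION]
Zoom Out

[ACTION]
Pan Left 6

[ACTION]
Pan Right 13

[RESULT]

  █         █     ██                        
████████████████████                        
████████████████████                        
                                            
                                            
                                            
                                            
                                            
                                            
                                            
                                            
                                            
                                            
                                            
                                            
                                            
                                            
                                            
                                            
                                            
                                            
                                            
                                            
                                            


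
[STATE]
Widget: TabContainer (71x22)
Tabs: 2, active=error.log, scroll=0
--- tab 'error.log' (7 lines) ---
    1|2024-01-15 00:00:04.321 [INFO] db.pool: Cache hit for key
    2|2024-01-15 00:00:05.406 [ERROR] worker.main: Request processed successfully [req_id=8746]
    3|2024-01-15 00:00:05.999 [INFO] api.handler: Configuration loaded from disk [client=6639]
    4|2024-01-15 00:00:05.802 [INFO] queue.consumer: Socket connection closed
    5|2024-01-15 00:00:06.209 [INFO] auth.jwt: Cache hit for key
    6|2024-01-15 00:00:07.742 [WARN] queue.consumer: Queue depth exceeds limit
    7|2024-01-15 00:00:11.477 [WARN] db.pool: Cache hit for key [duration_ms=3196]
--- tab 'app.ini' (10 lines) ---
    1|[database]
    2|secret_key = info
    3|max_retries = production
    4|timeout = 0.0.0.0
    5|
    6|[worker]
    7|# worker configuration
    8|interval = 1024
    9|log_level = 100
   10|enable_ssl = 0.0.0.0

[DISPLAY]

[error.log]│ app.ini                                                   
───────────────────────────────────────────────────────────────────────
2024-01-15 00:00:04.321 [INFO] db.pool: Cache hit for key              
2024-01-15 00:00:05.406 [ERROR] worker.main: Request processed successf
2024-01-15 00:00:05.999 [INFO] api.handler: Configuration loaded from d
2024-01-15 00:00:05.802 [INFO] queue.consumer: Socket connection closed
2024-01-15 00:00:06.209 [INFO] auth.jwt: Cache hit for key             
2024-01-15 00:00:07.742 [WARN] queue.consumer: Queue depth exceeds limi
2024-01-15 00:00:11.477 [WARN] db.pool: Cache hit for key [duration_ms=
                                                                       
                                                                       
                                                                       
                                                                       
                                                                       
                                                                       
                                                                       
                                                                       
                                                                       
                                                                       
                                                                       
                                                                       
                                                                       


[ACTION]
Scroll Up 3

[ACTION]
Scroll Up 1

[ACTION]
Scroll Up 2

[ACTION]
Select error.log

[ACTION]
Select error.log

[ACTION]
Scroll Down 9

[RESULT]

[error.log]│ app.ini                                                   
───────────────────────────────────────────────────────────────────────
2024-01-15 00:00:11.477 [WARN] db.pool: Cache hit for key [duration_ms=
                                                                       
                                                                       
                                                                       
                                                                       
                                                                       
                                                                       
                                                                       
                                                                       
                                                                       
                                                                       
                                                                       
                                                                       
                                                                       
                                                                       
                                                                       
                                                                       
                                                                       
                                                                       
                                                                       
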